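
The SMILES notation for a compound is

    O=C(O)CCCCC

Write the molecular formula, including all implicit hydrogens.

C6H12O2

Walk through each heavy atom and fill implicit hydrogens from standard valence (C 4, N 3, O 2, S 2, halogen 1):
  atom 1: O, bond orders sum to 2 (valence 2) → 0 H
  atom 2: C, bond orders sum to 4 (valence 4) → 0 H
  atom 3: O, bond orders sum to 1 (valence 2) → 1 H
  atom 4: C, bond orders sum to 2 (valence 4) → 2 H
  atom 5: C, bond orders sum to 2 (valence 4) → 2 H
  atom 6: C, bond orders sum to 2 (valence 4) → 2 H
  atom 7: C, bond orders sum to 2 (valence 4) → 2 H
  atom 8: C, bond orders sum to 1 (valence 4) → 3 H
Totals → C:6, H:12, O:2.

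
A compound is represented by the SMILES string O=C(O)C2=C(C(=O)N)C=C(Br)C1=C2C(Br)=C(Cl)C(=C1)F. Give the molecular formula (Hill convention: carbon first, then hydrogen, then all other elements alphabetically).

C12H5Br2ClFNO3

Walk through each heavy atom and fill implicit hydrogens from standard valence (C 4, N 3, O 2, S 2, halogen 1):
  atom 1: O, bond orders sum to 2 (valence 2) → 0 H
  atom 2: C, bond orders sum to 4 (valence 4) → 0 H
  atom 3: O, bond orders sum to 1 (valence 2) → 1 H
  atom 4: C, bond orders sum to 4 (valence 4) → 0 H
  atom 5: C, bond orders sum to 4 (valence 4) → 0 H
  atom 6: C, bond orders sum to 4 (valence 4) → 0 H
  atom 7: O, bond orders sum to 2 (valence 2) → 0 H
  atom 8: N, bond orders sum to 1 (valence 3) → 2 H
  atom 9: C, bond orders sum to 3 (valence 4) → 1 H
  atom 10: C, bond orders sum to 4 (valence 4) → 0 H
  atom 11: Br (halogen, monovalent) → 0 H
  atom 12: C, bond orders sum to 4 (valence 4) → 0 H
  atom 13: C, bond orders sum to 4 (valence 4) → 0 H
  atom 14: C, bond orders sum to 4 (valence 4) → 0 H
  atom 15: Br (halogen, monovalent) → 0 H
  atom 16: C, bond orders sum to 4 (valence 4) → 0 H
  atom 17: Cl (halogen, monovalent) → 0 H
  atom 18: C, bond orders sum to 4 (valence 4) → 0 H
  atom 19: C, bond orders sum to 3 (valence 4) → 1 H
  atom 20: F (halogen, monovalent) → 0 H
Totals → C:12, H:5, Br:2, Cl:1, F:1, N:1, O:3.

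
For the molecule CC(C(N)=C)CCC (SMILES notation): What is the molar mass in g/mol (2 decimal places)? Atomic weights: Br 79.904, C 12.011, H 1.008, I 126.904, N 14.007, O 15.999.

First, the molecular formula is C7H15N (counting implicit H from valence).
  C: 7 × 12.011 = 84.077
  H: 15 × 1.008 = 15.120
  N: 1 × 14.007 = 14.007
Sum: 7×12.011 + 15×1.008 + 1×14.007 = 113.204 → 113.20 g/mol.

113.20 g/mol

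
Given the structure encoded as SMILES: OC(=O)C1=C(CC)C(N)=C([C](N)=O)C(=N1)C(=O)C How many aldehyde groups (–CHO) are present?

0

Scan the SMILES for the aldehyde motif — none present.
Groups that are present: 1 amide, 1 carboxylic acid, 1 ketone, 1 primary amine.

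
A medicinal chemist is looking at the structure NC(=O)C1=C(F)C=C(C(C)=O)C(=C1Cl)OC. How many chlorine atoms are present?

Scan the SMILES for Cl atoms (remember two-letter symbols like Cl and Br are single atoms).
Chlorine count: 1.

1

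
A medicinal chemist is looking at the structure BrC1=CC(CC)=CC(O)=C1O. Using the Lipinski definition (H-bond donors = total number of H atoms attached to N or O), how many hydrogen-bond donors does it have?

2

Donors: find every N or O and count the H atoms it carries.
  atom 9 (O): bond orders sum to 1 → 1 H
  atom 11 (O): bond orders sum to 1 → 1 H
Lipinski HBD = 2.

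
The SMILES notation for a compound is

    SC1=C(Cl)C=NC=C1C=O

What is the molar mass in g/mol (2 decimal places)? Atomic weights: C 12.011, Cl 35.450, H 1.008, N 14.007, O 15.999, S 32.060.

First, the molecular formula is C6H4ClNOS (counting implicit H from valence).
  C: 6 × 12.011 = 72.066
  Cl: 1 × 35.450 = 35.450
  H: 4 × 1.008 = 4.032
  N: 1 × 14.007 = 14.007
  O: 1 × 15.999 = 15.999
  S: 1 × 32.060 = 32.060
Sum: 6×12.011 + 1×35.450 + 4×1.008 + 1×14.007 + 1×15.999 + 1×32.060 = 173.614 → 173.61 g/mol.

173.61 g/mol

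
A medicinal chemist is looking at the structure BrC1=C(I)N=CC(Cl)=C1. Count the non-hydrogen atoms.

Every atom symbol written in the SMILES (organic subset) is one heavy atom; implicit H are not written.
Heavy atoms by element → Br:1, C:5, Cl:1, I:1, N:1.
Total: 9.

9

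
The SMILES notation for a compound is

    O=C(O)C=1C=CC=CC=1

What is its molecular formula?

Walk through each heavy atom and fill implicit hydrogens from standard valence (C 4, N 3, O 2, S 2, halogen 1):
  atom 1: O, bond orders sum to 2 (valence 2) → 0 H
  atom 2: C, bond orders sum to 4 (valence 4) → 0 H
  atom 3: O, bond orders sum to 1 (valence 2) → 1 H
  atom 4: C, bond orders sum to 4 (valence 4) → 0 H
  atom 5: C, bond orders sum to 3 (valence 4) → 1 H
  atom 6: C, bond orders sum to 3 (valence 4) → 1 H
  atom 7: C, bond orders sum to 3 (valence 4) → 1 H
  atom 8: C, bond orders sum to 3 (valence 4) → 1 H
  atom 9: C, bond orders sum to 3 (valence 4) → 1 H
Totals → C:7, H:6, O:2.
In Hill order: C7H6O2.

C7H6O2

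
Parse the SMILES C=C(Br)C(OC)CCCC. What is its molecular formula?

C8H15BrO

Walk through each heavy atom and fill implicit hydrogens from standard valence (C 4, N 3, O 2, S 2, halogen 1):
  atom 1: C, bond orders sum to 2 (valence 4) → 2 H
  atom 2: C, bond orders sum to 4 (valence 4) → 0 H
  atom 3: Br (halogen, monovalent) → 0 H
  atom 4: C, bond orders sum to 3 (valence 4) → 1 H
  atom 5: O, bond orders sum to 2 (valence 2) → 0 H
  atom 6: C, bond orders sum to 1 (valence 4) → 3 H
  atom 7: C, bond orders sum to 2 (valence 4) → 2 H
  atom 8: C, bond orders sum to 2 (valence 4) → 2 H
  atom 9: C, bond orders sum to 2 (valence 4) → 2 H
  atom 10: C, bond orders sum to 1 (valence 4) → 3 H
Totals → C:8, H:15, Br:1, O:1.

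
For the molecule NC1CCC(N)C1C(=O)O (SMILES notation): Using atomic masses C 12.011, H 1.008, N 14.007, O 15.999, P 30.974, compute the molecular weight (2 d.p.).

144.17 g/mol

First, the molecular formula is C6H12N2O2 (counting implicit H from valence).
  C: 6 × 12.011 = 72.066
  H: 12 × 1.008 = 12.096
  N: 2 × 14.007 = 28.014
  O: 2 × 15.999 = 31.998
Sum: 6×12.011 + 12×1.008 + 2×14.007 + 2×15.999 = 144.174 → 144.17 g/mol.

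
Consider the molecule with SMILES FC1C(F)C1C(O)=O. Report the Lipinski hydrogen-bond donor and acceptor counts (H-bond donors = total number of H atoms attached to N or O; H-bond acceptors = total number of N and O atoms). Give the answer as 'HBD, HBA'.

Donors: find every N or O and count the H atoms it carries.
  atom 7 (O): bond orders sum to 1 → 1 H
  atom 8 (O): bond orders sum to 2 → 0 H
Lipinski HBD = 1.
Acceptors: N atoms = 0, O atoms = 2 → HBA = 2.

1, 2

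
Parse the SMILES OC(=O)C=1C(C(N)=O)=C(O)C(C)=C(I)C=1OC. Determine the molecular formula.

C10H10INO5

Walk through each heavy atom and fill implicit hydrogens from standard valence (C 4, N 3, O 2, S 2, halogen 1):
  atom 1: O, bond orders sum to 1 (valence 2) → 1 H
  atom 2: C, bond orders sum to 4 (valence 4) → 0 H
  atom 3: O, bond orders sum to 2 (valence 2) → 0 H
  atom 4: C, bond orders sum to 4 (valence 4) → 0 H
  atom 5: C, bond orders sum to 4 (valence 4) → 0 H
  atom 6: C, bond orders sum to 4 (valence 4) → 0 H
  atom 7: N, bond orders sum to 1 (valence 3) → 2 H
  atom 8: O, bond orders sum to 2 (valence 2) → 0 H
  atom 9: C, bond orders sum to 4 (valence 4) → 0 H
  atom 10: O, bond orders sum to 1 (valence 2) → 1 H
  atom 11: C, bond orders sum to 4 (valence 4) → 0 H
  atom 12: C, bond orders sum to 1 (valence 4) → 3 H
  atom 13: C, bond orders sum to 4 (valence 4) → 0 H
  atom 14: I (halogen, monovalent) → 0 H
  atom 15: C, bond orders sum to 4 (valence 4) → 0 H
  atom 16: O, bond orders sum to 2 (valence 2) → 0 H
  atom 17: C, bond orders sum to 1 (valence 4) → 3 H
Totals → C:10, H:10, I:1, N:1, O:5.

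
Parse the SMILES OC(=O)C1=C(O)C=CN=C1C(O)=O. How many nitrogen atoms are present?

1

Scan the SMILES for N atoms (remember two-letter symbols like Cl and Br are single atoms).
Nitrogen count: 1.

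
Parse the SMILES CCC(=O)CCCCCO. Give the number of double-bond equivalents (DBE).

Degree of unsaturation = (number of rings) + (number of π bonds).
Ring closures in the SMILES: 0.
π bonds: 1 double bond (each 1 DoU) → 1 DoU from unsaturation.
Total DoU = 0 + 1 = 1.

1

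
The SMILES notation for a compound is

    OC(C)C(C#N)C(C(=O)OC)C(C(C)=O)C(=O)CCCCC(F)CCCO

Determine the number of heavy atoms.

27

Every atom symbol written in the SMILES (organic subset) is one heavy atom; implicit H are not written.
Heavy atoms by element → C:19, F:1, N:1, O:6.
Total: 27.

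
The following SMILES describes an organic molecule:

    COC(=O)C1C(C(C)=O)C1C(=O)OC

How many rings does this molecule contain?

In SMILES, each pair of matching ring-closure digits denotes one ring-closing bond; the number of such bonds equals the number of independent rings.
Ring-closure bonds here: 1.

1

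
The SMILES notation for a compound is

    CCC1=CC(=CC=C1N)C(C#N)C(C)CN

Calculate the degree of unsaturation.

6

Molecular formula: C13H19N3.
DoU = (2C + 2 + N − H − X) / 2, where X is the halogen count and O/S are ignored.
    = (2·13 + 2 + 3 − 19 − 0) / 2 = 12 / 2 = 6.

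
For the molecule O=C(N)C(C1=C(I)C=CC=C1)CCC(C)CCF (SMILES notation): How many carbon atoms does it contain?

14

Count every carbon token in the SMILES (each C, including those in ring-closure positions and inside branches).
Carbon count: 14.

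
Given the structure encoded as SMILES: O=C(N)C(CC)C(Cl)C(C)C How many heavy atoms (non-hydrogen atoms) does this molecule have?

11

Every atom symbol written in the SMILES (organic subset) is one heavy atom; implicit H are not written.
Heavy atoms by element → C:8, Cl:1, N:1, O:1.
Total: 11.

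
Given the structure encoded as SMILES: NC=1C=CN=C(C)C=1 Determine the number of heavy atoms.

Every atom symbol written in the SMILES (organic subset) is one heavy atom; implicit H are not written.
Heavy atoms by element → C:6, N:2.
Total: 8.

8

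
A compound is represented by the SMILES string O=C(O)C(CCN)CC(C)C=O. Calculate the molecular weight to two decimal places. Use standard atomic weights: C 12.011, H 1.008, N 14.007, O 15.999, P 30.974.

First, the molecular formula is C8H15NO3 (counting implicit H from valence).
  C: 8 × 12.011 = 96.088
  H: 15 × 1.008 = 15.120
  N: 1 × 14.007 = 14.007
  O: 3 × 15.999 = 47.997
Sum: 8×12.011 + 15×1.008 + 1×14.007 + 3×15.999 = 173.212 → 173.21 g/mol.

173.21 g/mol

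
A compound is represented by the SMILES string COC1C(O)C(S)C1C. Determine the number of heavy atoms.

Every atom symbol written in the SMILES (organic subset) is one heavy atom; implicit H are not written.
Heavy atoms by element → C:6, O:2, S:1.
Total: 9.

9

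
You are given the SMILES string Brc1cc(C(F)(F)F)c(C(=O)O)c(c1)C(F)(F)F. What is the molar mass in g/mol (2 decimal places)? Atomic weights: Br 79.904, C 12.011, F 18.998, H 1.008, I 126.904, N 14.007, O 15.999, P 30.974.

337.01 g/mol

First, the molecular formula is C9H3BrF6O2 (counting implicit H from valence).
  Br: 1 × 79.904 = 79.904
  C: 9 × 12.011 = 108.099
  F: 6 × 18.998 = 113.988
  H: 3 × 1.008 = 3.024
  O: 2 × 15.999 = 31.998
Sum: 1×79.904 + 9×12.011 + 6×18.998 + 3×1.008 + 2×15.999 = 337.013 → 337.01 g/mol.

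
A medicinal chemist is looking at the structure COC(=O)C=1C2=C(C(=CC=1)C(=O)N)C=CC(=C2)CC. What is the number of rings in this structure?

In SMILES, each pair of matching ring-closure digits denotes one ring-closing bond; the number of such bonds equals the number of independent rings.
Ring-closure bonds here: 2.

2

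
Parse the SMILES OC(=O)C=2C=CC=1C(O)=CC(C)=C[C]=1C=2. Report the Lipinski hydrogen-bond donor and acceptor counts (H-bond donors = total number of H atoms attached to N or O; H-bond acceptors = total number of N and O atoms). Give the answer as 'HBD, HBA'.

Donors: find every N or O and count the H atoms it carries.
  atom 1 (O): bond orders sum to 1 → 1 H
  atom 3 (O): bond orders sum to 2 → 0 H
  atom 9 (O): bond orders sum to 1 → 1 H
Lipinski HBD = 2.
Acceptors: N atoms = 0, O atoms = 3 → HBA = 3.

2, 3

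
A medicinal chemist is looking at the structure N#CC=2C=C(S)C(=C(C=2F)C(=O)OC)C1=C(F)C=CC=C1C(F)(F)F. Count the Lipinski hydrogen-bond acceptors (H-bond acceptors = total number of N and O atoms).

3

N atoms: 1; O atoms: 2.
Lipinski HBA = 1 + 2 = 3.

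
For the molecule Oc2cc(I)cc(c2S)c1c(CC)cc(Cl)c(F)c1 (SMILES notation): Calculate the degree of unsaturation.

Molecular formula: C14H11ClFIOS.
DoU = (2C + 2 + N − H − X) / 2, where X is the halogen count and O/S are ignored.
    = (2·14 + 2 + 0 − 11 − 3) / 2 = 16 / 2 = 8.

8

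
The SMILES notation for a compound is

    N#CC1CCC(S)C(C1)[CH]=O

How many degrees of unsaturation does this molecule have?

Degree of unsaturation = (number of rings) + (number of π bonds).
Ring closures in the SMILES: 1.
π bonds: 1 double bond (each 1 DoU), 1 triple bond (each 2 DoU) → 3 DoU from unsaturation.
Total DoU = 1 + 3 = 4.

4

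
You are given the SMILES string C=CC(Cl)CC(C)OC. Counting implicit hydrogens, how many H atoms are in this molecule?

Walk through each heavy atom and fill implicit hydrogens from standard valence (C 4, N 3, O 2, S 2, halogen 1):
  atom 1: C, bond orders sum to 2 (valence 4) → 2 H
  atom 2: C, bond orders sum to 3 (valence 4) → 1 H
  atom 3: C, bond orders sum to 3 (valence 4) → 1 H
  atom 4: Cl (halogen, monovalent) → 0 H
  atom 5: C, bond orders sum to 2 (valence 4) → 2 H
  atom 6: C, bond orders sum to 3 (valence 4) → 1 H
  atom 7: C, bond orders sum to 1 (valence 4) → 3 H
  atom 8: O, bond orders sum to 2 (valence 2) → 0 H
  atom 9: C, bond orders sum to 1 (valence 4) → 3 H
Total hydrogens: 13.

13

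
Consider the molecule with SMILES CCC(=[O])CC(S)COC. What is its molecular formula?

Walk through each heavy atom and fill implicit hydrogens from standard valence (C 4, N 3, O 2, S 2, halogen 1):
  atom 1: C, bond orders sum to 1 (valence 4) → 3 H
  atom 2: C, bond orders sum to 2 (valence 4) → 2 H
  atom 3: C, bond orders sum to 4 (valence 4) → 0 H
  atom 4: O with explicit H count 0
  atom 5: C, bond orders sum to 2 (valence 4) → 2 H
  atom 6: C, bond orders sum to 3 (valence 4) → 1 H
  atom 7: S, bond orders sum to 1 (valence 2) → 1 H
  atom 8: C, bond orders sum to 2 (valence 4) → 2 H
  atom 9: O, bond orders sum to 2 (valence 2) → 0 H
  atom 10: C, bond orders sum to 1 (valence 4) → 3 H
Totals → C:7, H:14, O:2, S:1.
In Hill order: C7H14O2S.

C7H14O2S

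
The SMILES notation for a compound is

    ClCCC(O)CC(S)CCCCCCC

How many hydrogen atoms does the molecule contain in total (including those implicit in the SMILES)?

25

Walk through each heavy atom and fill implicit hydrogens from standard valence (C 4, N 3, O 2, S 2, halogen 1):
  atom 1: Cl (halogen, monovalent) → 0 H
  atom 2: C, bond orders sum to 2 (valence 4) → 2 H
  atom 3: C, bond orders sum to 2 (valence 4) → 2 H
  atom 4: C, bond orders sum to 3 (valence 4) → 1 H
  atom 5: O, bond orders sum to 1 (valence 2) → 1 H
  atom 6: C, bond orders sum to 2 (valence 4) → 2 H
  atom 7: C, bond orders sum to 3 (valence 4) → 1 H
  atom 8: S, bond orders sum to 1 (valence 2) → 1 H
  atom 9: C, bond orders sum to 2 (valence 4) → 2 H
  atom 10: C, bond orders sum to 2 (valence 4) → 2 H
  atom 11: C, bond orders sum to 2 (valence 4) → 2 H
  atom 12: C, bond orders sum to 2 (valence 4) → 2 H
  atom 13: C, bond orders sum to 2 (valence 4) → 2 H
  atom 14: C, bond orders sum to 2 (valence 4) → 2 H
  atom 15: C, bond orders sum to 1 (valence 4) → 3 H
Total hydrogens: 25.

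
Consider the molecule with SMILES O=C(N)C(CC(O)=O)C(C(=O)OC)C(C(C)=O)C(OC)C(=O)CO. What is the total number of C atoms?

Count every carbon token in the SMILES (each C, including those in ring-closure positions and inside branches).
Carbon count: 14.

14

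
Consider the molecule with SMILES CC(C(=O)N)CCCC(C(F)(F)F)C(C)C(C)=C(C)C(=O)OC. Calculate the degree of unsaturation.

3

Degree of unsaturation = (number of rings) + (number of π bonds).
Ring closures in the SMILES: 0.
π bonds: 3 double bonds (each 1 DoU) → 3 DoU from unsaturation.
Total DoU = 0 + 3 = 3.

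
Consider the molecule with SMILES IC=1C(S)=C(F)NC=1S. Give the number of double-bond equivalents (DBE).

Degree of unsaturation = (number of rings) + (number of π bonds).
Ring closures in the SMILES: 1.
π bonds: 2 double bonds (each 1 DoU) → 2 DoU from unsaturation.
Total DoU = 1 + 2 = 3.

3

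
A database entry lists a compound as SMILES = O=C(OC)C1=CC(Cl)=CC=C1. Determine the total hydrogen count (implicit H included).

Walk through each heavy atom and fill implicit hydrogens from standard valence (C 4, N 3, O 2, S 2, halogen 1):
  atom 1: O, bond orders sum to 2 (valence 2) → 0 H
  atom 2: C, bond orders sum to 4 (valence 4) → 0 H
  atom 3: O, bond orders sum to 2 (valence 2) → 0 H
  atom 4: C, bond orders sum to 1 (valence 4) → 3 H
  atom 5: C, bond orders sum to 4 (valence 4) → 0 H
  atom 6: C, bond orders sum to 3 (valence 4) → 1 H
  atom 7: C, bond orders sum to 4 (valence 4) → 0 H
  atom 8: Cl (halogen, monovalent) → 0 H
  atom 9: C, bond orders sum to 3 (valence 4) → 1 H
  atom 10: C, bond orders sum to 3 (valence 4) → 1 H
  atom 11: C, bond orders sum to 3 (valence 4) → 1 H
Total hydrogens: 7.

7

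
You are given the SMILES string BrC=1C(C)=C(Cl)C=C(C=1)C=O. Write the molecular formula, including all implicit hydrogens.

Walk through each heavy atom and fill implicit hydrogens from standard valence (C 4, N 3, O 2, S 2, halogen 1):
  atom 1: Br (halogen, monovalent) → 0 H
  atom 2: C, bond orders sum to 4 (valence 4) → 0 H
  atom 3: C, bond orders sum to 4 (valence 4) → 0 H
  atom 4: C, bond orders sum to 1 (valence 4) → 3 H
  atom 5: C, bond orders sum to 4 (valence 4) → 0 H
  atom 6: Cl (halogen, monovalent) → 0 H
  atom 7: C, bond orders sum to 3 (valence 4) → 1 H
  atom 8: C, bond orders sum to 4 (valence 4) → 0 H
  atom 9: C, bond orders sum to 3 (valence 4) → 1 H
  atom 10: C, bond orders sum to 3 (valence 4) → 1 H
  atom 11: O, bond orders sum to 2 (valence 2) → 0 H
Totals → C:8, H:6, Br:1, Cl:1, O:1.
In Hill order: C8H6BrClO.

C8H6BrClO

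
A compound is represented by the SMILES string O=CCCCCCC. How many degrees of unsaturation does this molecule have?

1

Molecular formula: C7H14O.
DoU = (2C + 2 + N − H − X) / 2, where X is the halogen count and O/S are ignored.
    = (2·7 + 2 + 0 − 14 − 0) / 2 = 2 / 2 = 1.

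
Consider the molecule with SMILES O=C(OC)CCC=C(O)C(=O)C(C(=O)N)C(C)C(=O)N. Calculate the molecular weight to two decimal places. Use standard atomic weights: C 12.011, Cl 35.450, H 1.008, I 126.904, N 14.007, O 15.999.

First, the molecular formula is C12H18N2O6 (counting implicit H from valence).
  C: 12 × 12.011 = 144.132
  H: 18 × 1.008 = 18.144
  N: 2 × 14.007 = 28.014
  O: 6 × 15.999 = 95.994
Sum: 12×12.011 + 18×1.008 + 2×14.007 + 6×15.999 = 286.284 → 286.28 g/mol.

286.28 g/mol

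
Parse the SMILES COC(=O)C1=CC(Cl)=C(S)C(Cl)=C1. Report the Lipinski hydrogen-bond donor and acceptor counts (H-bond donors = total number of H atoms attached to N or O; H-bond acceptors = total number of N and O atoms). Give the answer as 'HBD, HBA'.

Donors: find every N or O and count the H atoms it carries.
  atom 2 (O): bond orders sum to 2 → 0 H
  atom 4 (O): bond orders sum to 2 → 0 H
Lipinski HBD = 0.
Acceptors: N atoms = 0, O atoms = 2 → HBA = 2.

0, 2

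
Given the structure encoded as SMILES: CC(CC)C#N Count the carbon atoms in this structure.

Count every carbon token in the SMILES (each C, including those in ring-closure positions and inside branches).
Carbon count: 5.

5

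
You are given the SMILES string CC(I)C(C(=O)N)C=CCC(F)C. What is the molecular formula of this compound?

Walk through each heavy atom and fill implicit hydrogens from standard valence (C 4, N 3, O 2, S 2, halogen 1):
  atom 1: C, bond orders sum to 1 (valence 4) → 3 H
  atom 2: C, bond orders sum to 3 (valence 4) → 1 H
  atom 3: I (halogen, monovalent) → 0 H
  atom 4: C, bond orders sum to 3 (valence 4) → 1 H
  atom 5: C, bond orders sum to 4 (valence 4) → 0 H
  atom 6: O, bond orders sum to 2 (valence 2) → 0 H
  atom 7: N, bond orders sum to 1 (valence 3) → 2 H
  atom 8: C, bond orders sum to 3 (valence 4) → 1 H
  atom 9: C, bond orders sum to 3 (valence 4) → 1 H
  atom 10: C, bond orders sum to 2 (valence 4) → 2 H
  atom 11: C, bond orders sum to 3 (valence 4) → 1 H
  atom 12: F (halogen, monovalent) → 0 H
  atom 13: C, bond orders sum to 1 (valence 4) → 3 H
Totals → C:9, H:15, F:1, I:1, N:1, O:1.

C9H15FINO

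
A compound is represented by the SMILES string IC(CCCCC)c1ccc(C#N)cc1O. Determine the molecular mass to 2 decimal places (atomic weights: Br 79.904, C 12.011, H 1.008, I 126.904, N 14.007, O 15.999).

First, the molecular formula is C13H16INO (counting implicit H from valence).
  C: 13 × 12.011 = 156.143
  H: 16 × 1.008 = 16.128
  I: 1 × 126.904 = 126.904
  N: 1 × 14.007 = 14.007
  O: 1 × 15.999 = 15.999
Sum: 13×12.011 + 16×1.008 + 1×126.904 + 1×14.007 + 1×15.999 = 329.181 → 329.18 g/mol.

329.18 g/mol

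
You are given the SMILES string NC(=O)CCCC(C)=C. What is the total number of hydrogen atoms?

Walk through each heavy atom and fill implicit hydrogens from standard valence (C 4, N 3, O 2, S 2, halogen 1):
  atom 1: N, bond orders sum to 1 (valence 3) → 2 H
  atom 2: C, bond orders sum to 4 (valence 4) → 0 H
  atom 3: O, bond orders sum to 2 (valence 2) → 0 H
  atom 4: C, bond orders sum to 2 (valence 4) → 2 H
  atom 5: C, bond orders sum to 2 (valence 4) → 2 H
  atom 6: C, bond orders sum to 2 (valence 4) → 2 H
  atom 7: C, bond orders sum to 4 (valence 4) → 0 H
  atom 8: C, bond orders sum to 1 (valence 4) → 3 H
  atom 9: C, bond orders sum to 2 (valence 4) → 2 H
Total hydrogens: 13.

13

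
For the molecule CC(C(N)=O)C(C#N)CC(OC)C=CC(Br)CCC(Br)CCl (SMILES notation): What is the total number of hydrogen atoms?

23

Walk through each heavy atom and fill implicit hydrogens from standard valence (C 4, N 3, O 2, S 2, halogen 1):
  atom 1: C, bond orders sum to 1 (valence 4) → 3 H
  atom 2: C, bond orders sum to 3 (valence 4) → 1 H
  atom 3: C, bond orders sum to 4 (valence 4) → 0 H
  atom 4: N, bond orders sum to 1 (valence 3) → 2 H
  atom 5: O, bond orders sum to 2 (valence 2) → 0 H
  atom 6: C, bond orders sum to 3 (valence 4) → 1 H
  atom 7: C, bond orders sum to 4 (valence 4) → 0 H
  atom 8: N, bond orders sum to 3 (valence 3) → 0 H
  atom 9: C, bond orders sum to 2 (valence 4) → 2 H
  atom 10: C, bond orders sum to 3 (valence 4) → 1 H
  atom 11: O, bond orders sum to 2 (valence 2) → 0 H
  atom 12: C, bond orders sum to 1 (valence 4) → 3 H
  atom 13: C, bond orders sum to 3 (valence 4) → 1 H
  atom 14: C, bond orders sum to 3 (valence 4) → 1 H
  atom 15: C, bond orders sum to 3 (valence 4) → 1 H
  atom 16: Br (halogen, monovalent) → 0 H
  atom 17: C, bond orders sum to 2 (valence 4) → 2 H
  atom 18: C, bond orders sum to 2 (valence 4) → 2 H
  atom 19: C, bond orders sum to 3 (valence 4) → 1 H
  atom 20: Br (halogen, monovalent) → 0 H
  atom 21: C, bond orders sum to 2 (valence 4) → 2 H
  atom 22: Cl (halogen, monovalent) → 0 H
Total hydrogens: 23.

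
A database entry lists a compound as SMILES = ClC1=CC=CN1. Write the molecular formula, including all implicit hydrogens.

C4H4ClN

Walk through each heavy atom and fill implicit hydrogens from standard valence (C 4, N 3, O 2, S 2, halogen 1):
  atom 1: Cl (halogen, monovalent) → 0 H
  atom 2: C, bond orders sum to 4 (valence 4) → 0 H
  atom 3: C, bond orders sum to 3 (valence 4) → 1 H
  atom 4: C, bond orders sum to 3 (valence 4) → 1 H
  atom 5: C, bond orders sum to 3 (valence 4) → 1 H
  atom 6: N, bond orders sum to 2 (valence 3) → 1 H
Totals → C:4, H:4, Cl:1, N:1.
In Hill order: C4H4ClN.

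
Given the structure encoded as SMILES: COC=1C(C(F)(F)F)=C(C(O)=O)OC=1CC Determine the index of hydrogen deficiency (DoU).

Degree of unsaturation = (number of rings) + (number of π bonds).
Ring closures in the SMILES: 1.
π bonds: 3 double bonds (each 1 DoU) → 3 DoU from unsaturation.
Total DoU = 1 + 3 = 4.

4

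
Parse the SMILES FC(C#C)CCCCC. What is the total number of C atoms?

8

Count every carbon token in the SMILES (each C, including those in ring-closure positions and inside branches).
Carbon count: 8.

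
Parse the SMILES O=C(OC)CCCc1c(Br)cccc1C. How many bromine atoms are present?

Scan the SMILES for Br atoms (remember two-letter symbols like Cl and Br are single atoms).
Bromine count: 1.

1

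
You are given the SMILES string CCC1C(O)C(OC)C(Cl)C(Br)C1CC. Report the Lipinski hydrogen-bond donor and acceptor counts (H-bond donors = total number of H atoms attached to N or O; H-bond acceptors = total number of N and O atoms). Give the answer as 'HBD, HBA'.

Donors: find every N or O and count the H atoms it carries.
  atom 5 (O): bond orders sum to 1 → 1 H
  atom 7 (O): bond orders sum to 2 → 0 H
Lipinski HBD = 1.
Acceptors: N atoms = 0, O atoms = 2 → HBA = 2.

1, 2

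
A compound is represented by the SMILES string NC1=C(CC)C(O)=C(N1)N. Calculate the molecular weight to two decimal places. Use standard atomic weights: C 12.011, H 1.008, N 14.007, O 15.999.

141.17 g/mol

First, the molecular formula is C6H11N3O (counting implicit H from valence).
  C: 6 × 12.011 = 72.066
  H: 11 × 1.008 = 11.088
  N: 3 × 14.007 = 42.021
  O: 1 × 15.999 = 15.999
Sum: 6×12.011 + 11×1.008 + 3×14.007 + 1×15.999 = 141.174 → 141.17 g/mol.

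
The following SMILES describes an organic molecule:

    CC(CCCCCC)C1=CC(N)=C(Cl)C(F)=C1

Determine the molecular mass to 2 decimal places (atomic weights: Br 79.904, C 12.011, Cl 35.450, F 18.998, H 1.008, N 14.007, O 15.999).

257.78 g/mol

First, the molecular formula is C14H21ClFN (counting implicit H from valence).
  C: 14 × 12.011 = 168.154
  Cl: 1 × 35.450 = 35.450
  F: 1 × 18.998 = 18.998
  H: 21 × 1.008 = 21.168
  N: 1 × 14.007 = 14.007
Sum: 14×12.011 + 1×35.450 + 1×18.998 + 21×1.008 + 1×14.007 = 257.777 → 257.78 g/mol.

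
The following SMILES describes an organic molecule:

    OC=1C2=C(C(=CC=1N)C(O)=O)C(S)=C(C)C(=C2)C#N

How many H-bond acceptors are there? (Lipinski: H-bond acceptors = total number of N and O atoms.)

N atoms: 2; O atoms: 3.
Lipinski HBA = 2 + 3 = 5.

5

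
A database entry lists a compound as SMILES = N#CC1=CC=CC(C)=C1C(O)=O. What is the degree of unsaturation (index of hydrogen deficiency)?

7

Degree of unsaturation = (number of rings) + (number of π bonds).
Ring closures in the SMILES: 1.
π bonds: 4 double bonds (each 1 DoU), 1 triple bond (each 2 DoU) → 6 DoU from unsaturation.
Total DoU = 1 + 6 = 7.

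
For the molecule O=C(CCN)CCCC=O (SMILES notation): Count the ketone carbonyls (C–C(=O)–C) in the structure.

The ketone motif appears at heavy-atom position 2 in the SMILES.
Other groups present: 1 aldehyde, 1 primary amine.
Ketone count: 1.

1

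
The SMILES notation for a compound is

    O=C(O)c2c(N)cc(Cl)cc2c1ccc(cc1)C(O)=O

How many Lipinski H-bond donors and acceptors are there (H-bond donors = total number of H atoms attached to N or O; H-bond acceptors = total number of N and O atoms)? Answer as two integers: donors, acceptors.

Donors: find every N or O and count the H atoms it carries.
  atom 1 (O): bond orders sum to 2 → 0 H
  atom 3 (O): bond orders sum to 1 → 1 H
  atom 6 (N): bond orders sum to 1 → 2 H
  atom 19 (O): bond orders sum to 1 → 1 H
  atom 20 (O): bond orders sum to 2 → 0 H
Lipinski HBD = 4.
Acceptors: N atoms = 1, O atoms = 4 → HBA = 5.

4, 5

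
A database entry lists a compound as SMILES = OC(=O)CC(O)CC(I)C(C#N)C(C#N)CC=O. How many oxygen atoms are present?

4

Scan the SMILES for O atoms (remember two-letter symbols like Cl and Br are single atoms).
Oxygen count: 4.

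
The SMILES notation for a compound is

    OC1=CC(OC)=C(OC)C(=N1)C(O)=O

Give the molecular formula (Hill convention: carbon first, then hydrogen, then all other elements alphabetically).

C8H9NO5

Walk through each heavy atom and fill implicit hydrogens from standard valence (C 4, N 3, O 2, S 2, halogen 1):
  atom 1: O, bond orders sum to 1 (valence 2) → 1 H
  atom 2: C, bond orders sum to 4 (valence 4) → 0 H
  atom 3: C, bond orders sum to 3 (valence 4) → 1 H
  atom 4: C, bond orders sum to 4 (valence 4) → 0 H
  atom 5: O, bond orders sum to 2 (valence 2) → 0 H
  atom 6: C, bond orders sum to 1 (valence 4) → 3 H
  atom 7: C, bond orders sum to 4 (valence 4) → 0 H
  atom 8: O, bond orders sum to 2 (valence 2) → 0 H
  atom 9: C, bond orders sum to 1 (valence 4) → 3 H
  atom 10: C, bond orders sum to 4 (valence 4) → 0 H
  atom 11: N, bond orders sum to 3 (valence 3) → 0 H
  atom 12: C, bond orders sum to 4 (valence 4) → 0 H
  atom 13: O, bond orders sum to 1 (valence 2) → 1 H
  atom 14: O, bond orders sum to 2 (valence 2) → 0 H
Totals → C:8, H:9, N:1, O:5.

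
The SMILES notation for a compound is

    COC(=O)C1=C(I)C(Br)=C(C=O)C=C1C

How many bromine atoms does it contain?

1

Scan the SMILES for Br atoms (remember two-letter symbols like Cl and Br are single atoms).
Bromine count: 1.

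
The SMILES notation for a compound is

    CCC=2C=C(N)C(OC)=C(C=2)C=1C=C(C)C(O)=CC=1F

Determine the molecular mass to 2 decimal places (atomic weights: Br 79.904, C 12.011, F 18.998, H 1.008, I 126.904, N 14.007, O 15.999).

275.32 g/mol

First, the molecular formula is C16H18FNO2 (counting implicit H from valence).
  C: 16 × 12.011 = 192.176
  F: 1 × 18.998 = 18.998
  H: 18 × 1.008 = 18.144
  N: 1 × 14.007 = 14.007
  O: 2 × 15.999 = 31.998
Sum: 16×12.011 + 1×18.998 + 18×1.008 + 1×14.007 + 2×15.999 = 275.323 → 275.32 g/mol.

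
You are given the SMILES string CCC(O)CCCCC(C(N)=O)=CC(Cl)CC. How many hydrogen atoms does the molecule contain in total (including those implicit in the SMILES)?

Walk through each heavy atom and fill implicit hydrogens from standard valence (C 4, N 3, O 2, S 2, halogen 1):
  atom 1: C, bond orders sum to 1 (valence 4) → 3 H
  atom 2: C, bond orders sum to 2 (valence 4) → 2 H
  atom 3: C, bond orders sum to 3 (valence 4) → 1 H
  atom 4: O, bond orders sum to 1 (valence 2) → 1 H
  atom 5: C, bond orders sum to 2 (valence 4) → 2 H
  atom 6: C, bond orders sum to 2 (valence 4) → 2 H
  atom 7: C, bond orders sum to 2 (valence 4) → 2 H
  atom 8: C, bond orders sum to 2 (valence 4) → 2 H
  atom 9: C, bond orders sum to 4 (valence 4) → 0 H
  atom 10: C, bond orders sum to 4 (valence 4) → 0 H
  atom 11: N, bond orders sum to 1 (valence 3) → 2 H
  atom 12: O, bond orders sum to 2 (valence 2) → 0 H
  atom 13: C, bond orders sum to 3 (valence 4) → 1 H
  atom 14: C, bond orders sum to 3 (valence 4) → 1 H
  atom 15: Cl (halogen, monovalent) → 0 H
  atom 16: C, bond orders sum to 2 (valence 4) → 2 H
  atom 17: C, bond orders sum to 1 (valence 4) → 3 H
Total hydrogens: 24.

24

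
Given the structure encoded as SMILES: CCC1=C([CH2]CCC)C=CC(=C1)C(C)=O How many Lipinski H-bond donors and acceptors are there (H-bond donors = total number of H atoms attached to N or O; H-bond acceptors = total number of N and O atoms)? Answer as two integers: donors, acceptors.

Donors: find every N or O and count the H atoms it carries.
  atom 15 (O): bond orders sum to 2 → 0 H
Lipinski HBD = 0.
Acceptors: N atoms = 0, O atoms = 1 → HBA = 1.

0, 1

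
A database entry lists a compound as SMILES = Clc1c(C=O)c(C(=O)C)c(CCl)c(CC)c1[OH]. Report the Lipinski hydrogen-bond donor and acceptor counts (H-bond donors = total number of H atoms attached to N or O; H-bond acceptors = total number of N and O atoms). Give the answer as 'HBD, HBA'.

1, 3

Donors: find every N or O and count the H atoms it carries.
  atom 5 (O): bond orders sum to 2 → 0 H
  atom 8 (O): bond orders sum to 2 → 0 H
  atom 17 (O): bond orders sum to 1 → 1 H
Lipinski HBD = 1.
Acceptors: N atoms = 0, O atoms = 3 → HBA = 3.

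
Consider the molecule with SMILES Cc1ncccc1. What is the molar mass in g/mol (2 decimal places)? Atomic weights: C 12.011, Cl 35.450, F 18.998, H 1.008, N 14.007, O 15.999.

First, the molecular formula is C6H7N (counting implicit H from valence).
  C: 6 × 12.011 = 72.066
  H: 7 × 1.008 = 7.056
  N: 1 × 14.007 = 14.007
Sum: 6×12.011 + 7×1.008 + 1×14.007 = 93.129 → 93.13 g/mol.

93.13 g/mol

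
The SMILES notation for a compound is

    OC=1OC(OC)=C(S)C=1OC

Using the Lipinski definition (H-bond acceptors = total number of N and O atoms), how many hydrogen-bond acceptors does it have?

4

N atoms: 0; O atoms: 4.
Lipinski HBA = 0 + 4 = 4.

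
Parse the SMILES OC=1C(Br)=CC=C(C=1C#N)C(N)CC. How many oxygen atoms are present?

Scan the SMILES for O atoms (remember two-letter symbols like Cl and Br are single atoms).
Oxygen count: 1.

1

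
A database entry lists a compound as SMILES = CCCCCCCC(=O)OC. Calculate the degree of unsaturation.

Degree of unsaturation = (number of rings) + (number of π bonds).
Ring closures in the SMILES: 0.
π bonds: 1 double bond (each 1 DoU) → 1 DoU from unsaturation.
Total DoU = 0 + 1 = 1.

1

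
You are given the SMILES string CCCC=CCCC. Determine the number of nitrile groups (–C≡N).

0

Scan the SMILES for the nitrile motif — none present.
Groups that are present: 1 alkene.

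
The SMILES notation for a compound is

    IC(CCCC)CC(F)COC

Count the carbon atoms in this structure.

Count every carbon token in the SMILES (each C, including those in ring-closure positions and inside branches).
Carbon count: 9.

9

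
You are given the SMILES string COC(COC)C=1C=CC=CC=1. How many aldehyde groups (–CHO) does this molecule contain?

Scan the SMILES for the aldehyde motif — none present.
Groups that are present: 2 ether.

0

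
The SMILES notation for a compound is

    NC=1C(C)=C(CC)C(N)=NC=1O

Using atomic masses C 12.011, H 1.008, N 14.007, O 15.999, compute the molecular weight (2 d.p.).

167.21 g/mol

First, the molecular formula is C8H13N3O (counting implicit H from valence).
  C: 8 × 12.011 = 96.088
  H: 13 × 1.008 = 13.104
  N: 3 × 14.007 = 42.021
  O: 1 × 15.999 = 15.999
Sum: 8×12.011 + 13×1.008 + 3×14.007 + 1×15.999 = 167.212 → 167.21 g/mol.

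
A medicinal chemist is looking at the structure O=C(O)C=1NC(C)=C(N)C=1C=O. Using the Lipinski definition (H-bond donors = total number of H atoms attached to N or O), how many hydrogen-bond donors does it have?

Donors: find every N or O and count the H atoms it carries.
  atom 1 (O): bond orders sum to 2 → 0 H
  atom 3 (O): bond orders sum to 1 → 1 H
  atom 5 (N): bond orders sum to 2 → 1 H
  atom 9 (N): bond orders sum to 1 → 2 H
  atom 12 (O): bond orders sum to 2 → 0 H
Lipinski HBD = 4.

4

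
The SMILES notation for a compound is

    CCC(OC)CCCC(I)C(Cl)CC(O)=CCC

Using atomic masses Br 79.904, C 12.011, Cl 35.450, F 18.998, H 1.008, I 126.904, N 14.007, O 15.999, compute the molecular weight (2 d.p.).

388.71 g/mol

First, the molecular formula is C14H26ClIO2 (counting implicit H from valence).
  C: 14 × 12.011 = 168.154
  Cl: 1 × 35.450 = 35.450
  H: 26 × 1.008 = 26.208
  I: 1 × 126.904 = 126.904
  O: 2 × 15.999 = 31.998
Sum: 14×12.011 + 1×35.450 + 26×1.008 + 1×126.904 + 2×15.999 = 388.714 → 388.71 g/mol.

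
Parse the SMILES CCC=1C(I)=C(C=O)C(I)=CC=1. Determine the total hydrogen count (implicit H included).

8

Walk through each heavy atom and fill implicit hydrogens from standard valence (C 4, N 3, O 2, S 2, halogen 1):
  atom 1: C, bond orders sum to 1 (valence 4) → 3 H
  atom 2: C, bond orders sum to 2 (valence 4) → 2 H
  atom 3: C, bond orders sum to 4 (valence 4) → 0 H
  atom 4: C, bond orders sum to 4 (valence 4) → 0 H
  atom 5: I (halogen, monovalent) → 0 H
  atom 6: C, bond orders sum to 4 (valence 4) → 0 H
  atom 7: C, bond orders sum to 3 (valence 4) → 1 H
  atom 8: O, bond orders sum to 2 (valence 2) → 0 H
  atom 9: C, bond orders sum to 4 (valence 4) → 0 H
  atom 10: I (halogen, monovalent) → 0 H
  atom 11: C, bond orders sum to 3 (valence 4) → 1 H
  atom 12: C, bond orders sum to 3 (valence 4) → 1 H
Total hydrogens: 8.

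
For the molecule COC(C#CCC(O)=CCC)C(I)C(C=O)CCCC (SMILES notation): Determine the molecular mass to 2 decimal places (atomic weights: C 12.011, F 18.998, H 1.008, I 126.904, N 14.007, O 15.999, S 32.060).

392.28 g/mol

First, the molecular formula is C16H25IO3 (counting implicit H from valence).
  C: 16 × 12.011 = 192.176
  H: 25 × 1.008 = 25.200
  I: 1 × 126.904 = 126.904
  O: 3 × 15.999 = 47.997
Sum: 16×12.011 + 25×1.008 + 1×126.904 + 3×15.999 = 392.277 → 392.28 g/mol.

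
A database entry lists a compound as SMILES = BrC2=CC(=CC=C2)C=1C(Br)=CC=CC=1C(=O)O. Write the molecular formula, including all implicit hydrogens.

Walk through each heavy atom and fill implicit hydrogens from standard valence (C 4, N 3, O 2, S 2, halogen 1):
  atom 1: Br (halogen, monovalent) → 0 H
  atom 2: C, bond orders sum to 4 (valence 4) → 0 H
  atom 3: C, bond orders sum to 3 (valence 4) → 1 H
  atom 4: C, bond orders sum to 4 (valence 4) → 0 H
  atom 5: C, bond orders sum to 3 (valence 4) → 1 H
  atom 6: C, bond orders sum to 3 (valence 4) → 1 H
  atom 7: C, bond orders sum to 3 (valence 4) → 1 H
  atom 8: C, bond orders sum to 4 (valence 4) → 0 H
  atom 9: C, bond orders sum to 4 (valence 4) → 0 H
  atom 10: Br (halogen, monovalent) → 0 H
  atom 11: C, bond orders sum to 3 (valence 4) → 1 H
  atom 12: C, bond orders sum to 3 (valence 4) → 1 H
  atom 13: C, bond orders sum to 3 (valence 4) → 1 H
  atom 14: C, bond orders sum to 4 (valence 4) → 0 H
  atom 15: C, bond orders sum to 4 (valence 4) → 0 H
  atom 16: O, bond orders sum to 2 (valence 2) → 0 H
  atom 17: O, bond orders sum to 1 (valence 2) → 1 H
Totals → C:13, H:8, Br:2, O:2.

C13H8Br2O2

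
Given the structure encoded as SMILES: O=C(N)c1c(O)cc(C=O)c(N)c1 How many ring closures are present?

1

In SMILES, each pair of matching ring-closure digits denotes one ring-closing bond; the number of such bonds equals the number of independent rings.
Ring-closure bonds here: 1.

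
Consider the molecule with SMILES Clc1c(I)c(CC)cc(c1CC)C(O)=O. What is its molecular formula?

Walk through each heavy atom and fill implicit hydrogens from standard valence (C 4, N 3, O 2, S 2, halogen 1); for lowercase aromatic atoms, an aromatic c carries 1 H when it has two neighbours and 0 H with three, and aromatic n carries 0 H:
  atom 1: Cl (halogen, monovalent) → 0 H
  atom 2: aromatic c, 3 neighbours → 0 H
  atom 3: aromatic c, 3 neighbours → 0 H
  atom 4: I (halogen, monovalent) → 0 H
  atom 5: aromatic c, 3 neighbours → 0 H
  atom 6: C, bond orders sum to 2 (valence 4) → 2 H
  atom 7: C, bond orders sum to 1 (valence 4) → 3 H
  atom 8: aromatic c, 2 neighbours → 1 H
  atom 9: aromatic c, 3 neighbours → 0 H
  atom 10: aromatic c, 3 neighbours → 0 H
  atom 11: C, bond orders sum to 2 (valence 4) → 2 H
  atom 12: C, bond orders sum to 1 (valence 4) → 3 H
  atom 13: C, bond orders sum to 4 (valence 4) → 0 H
  atom 14: O, bond orders sum to 1 (valence 2) → 1 H
  atom 15: O, bond orders sum to 2 (valence 2) → 0 H
Totals → C:11, H:12, Cl:1, I:1, O:2.

C11H12ClIO2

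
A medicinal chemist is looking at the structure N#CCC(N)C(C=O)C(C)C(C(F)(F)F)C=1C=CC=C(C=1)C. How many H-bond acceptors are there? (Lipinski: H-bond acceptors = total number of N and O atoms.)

3

N atoms: 2; O atoms: 1.
Lipinski HBA = 2 + 1 = 3.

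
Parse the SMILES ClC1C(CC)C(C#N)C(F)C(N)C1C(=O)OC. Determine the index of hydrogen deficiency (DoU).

4

Degree of unsaturation = (number of rings) + (number of π bonds).
Ring closures in the SMILES: 1.
π bonds: 1 double bond (each 1 DoU), 1 triple bond (each 2 DoU) → 3 DoU from unsaturation.
Total DoU = 1 + 3 = 4.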